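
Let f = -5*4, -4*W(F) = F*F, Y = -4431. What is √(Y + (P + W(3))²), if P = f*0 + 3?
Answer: I*√70887/4 ≈ 66.562*I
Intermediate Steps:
W(F) = -F²/4 (W(F) = -F*F/4 = -F²/4)
f = -20
P = 3 (P = -20*0 + 3 = 0 + 3 = 3)
√(Y + (P + W(3))²) = √(-4431 + (3 - ¼*3²)²) = √(-4431 + (3 - ¼*9)²) = √(-4431 + (3 - 9/4)²) = √(-4431 + (¾)²) = √(-4431 + 9/16) = √(-70887/16) = I*√70887/4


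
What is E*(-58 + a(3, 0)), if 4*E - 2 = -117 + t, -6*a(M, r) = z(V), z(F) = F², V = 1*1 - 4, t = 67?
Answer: 714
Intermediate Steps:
V = -3 (V = 1 - 4 = -3)
a(M, r) = -3/2 (a(M, r) = -⅙*(-3)² = -⅙*9 = -3/2)
E = -12 (E = ½ + (-117 + 67)/4 = ½ + (¼)*(-50) = ½ - 25/2 = -12)
E*(-58 + a(3, 0)) = -12*(-58 - 3/2) = -12*(-119/2) = 714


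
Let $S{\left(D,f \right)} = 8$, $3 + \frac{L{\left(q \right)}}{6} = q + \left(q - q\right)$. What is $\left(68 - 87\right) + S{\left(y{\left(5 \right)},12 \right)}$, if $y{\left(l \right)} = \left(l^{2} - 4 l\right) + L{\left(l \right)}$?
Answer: $-11$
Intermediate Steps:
$L{\left(q \right)} = -18 + 6 q$ ($L{\left(q \right)} = -18 + 6 \left(q + \left(q - q\right)\right) = -18 + 6 \left(q + 0\right) = -18 + 6 q$)
$y{\left(l \right)} = -18 + l^{2} + 2 l$ ($y{\left(l \right)} = \left(l^{2} - 4 l\right) + \left(-18 + 6 l\right) = -18 + l^{2} + 2 l$)
$\left(68 - 87\right) + S{\left(y{\left(5 \right)},12 \right)} = \left(68 - 87\right) + 8 = -19 + 8 = -11$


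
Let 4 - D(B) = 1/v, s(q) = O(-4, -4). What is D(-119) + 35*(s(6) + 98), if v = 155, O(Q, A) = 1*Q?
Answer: 510569/155 ≈ 3294.0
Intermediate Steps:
O(Q, A) = Q
s(q) = -4
D(B) = 619/155 (D(B) = 4 - 1/155 = 619/155)
D(-119) + 35*(s(6) + 98) = 619/155 + 35*(-4 + 98) = 619/155 + 35*94 = 619/155 + 3290 = 510569/155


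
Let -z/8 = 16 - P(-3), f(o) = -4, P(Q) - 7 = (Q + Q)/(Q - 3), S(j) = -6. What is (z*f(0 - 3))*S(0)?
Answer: -1536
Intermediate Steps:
P(Q) = 7 + 2*Q/(-3 + Q) (P(Q) = 7 + (Q + Q)/(Q - 3) = 7 + (2*Q)/(-3 + Q) = 7 + 2*Q/(-3 + Q))
z = -64 (z = -8*(16 - 3*(-7 + 3*(-3))/(-3 - 3)) = -8*(16 - 3*(-7 - 9)/(-6)) = -8*(16 - 3*(-1)*(-16)/6) = -8*(16 - 1*8) = -8*(16 - 8) = -8*8 = -64)
(z*f(0 - 3))*S(0) = -64*(-4)*(-6) = 256*(-6) = -1536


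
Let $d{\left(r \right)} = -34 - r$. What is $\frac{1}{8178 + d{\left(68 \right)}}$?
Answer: $\frac{1}{8076} \approx 0.00012382$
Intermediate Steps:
$\frac{1}{8178 + d{\left(68 \right)}} = \frac{1}{8178 - 102} = \frac{1}{8076}$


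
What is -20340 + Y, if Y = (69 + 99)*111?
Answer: -1692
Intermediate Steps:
Y = 18648 (Y = 168*111 = 18648)
-20340 + Y = -20340 + 18648 = -1692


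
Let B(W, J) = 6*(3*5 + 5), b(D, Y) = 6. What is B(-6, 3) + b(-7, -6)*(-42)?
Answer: -132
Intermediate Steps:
B(W, J) = 120 (B(W, J) = 6*(15 + 5) = 6*20 = 120)
B(-6, 3) + b(-7, -6)*(-42) = 120 + 6*(-42) = 120 - 252 = -132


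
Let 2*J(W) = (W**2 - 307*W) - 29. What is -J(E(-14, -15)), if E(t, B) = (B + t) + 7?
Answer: -7209/2 ≈ -3604.5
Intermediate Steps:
E(t, B) = 7 + B + t
J(W) = -29/2 + W**2/2 - 307*W/2 (J(W) = ((W**2 - 307*W) - 29)/2 = (-29 + W**2 - 307*W)/2 = -29/2 + W**2/2 - 307*W/2)
-J(E(-14, -15)) = -(-29/2 + (7 - 15 - 14)**2/2 - 307*(7 - 15 - 14)/2) = -(-29/2 + (1/2)*(-22)**2 - 307/2*(-22)) = -(-29/2 + (1/2)*484 + 3377) = -(-29/2 + 242 + 3377) = -1*7209/2 = -7209/2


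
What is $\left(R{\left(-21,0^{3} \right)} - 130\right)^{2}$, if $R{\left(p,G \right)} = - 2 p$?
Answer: $7744$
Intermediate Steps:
$\left(R{\left(-21,0^{3} \right)} - 130\right)^{2} = \left(\left(-2\right) \left(-21\right) - 130\right)^{2} = \left(42 - 130\right)^{2} = \left(-88\right)^{2} = 7744$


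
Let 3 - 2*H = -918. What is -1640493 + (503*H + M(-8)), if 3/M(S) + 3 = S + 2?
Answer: -8453171/6 ≈ -1.4089e+6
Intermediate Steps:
M(S) = 3/(-1 + S) (M(S) = 3/(-3 + (S + 2)) = 3/(-3 + (2 + S)) = 3/(-1 + S))
H = 921/2 (H = 3/2 - ½*(-918) = 3/2 + 459 = 921/2 ≈ 460.50)
-1640493 + (503*H + M(-8)) = -1640493 + (503*(921/2) + 3/(-1 - 8)) = -1640493 + (463263/2 + 3/(-9)) = -1640493 + (463263/2 + 3*(-⅑)) = -1640493 + (463263/2 - ⅓) = -1640493 + 1389787/6 = -8453171/6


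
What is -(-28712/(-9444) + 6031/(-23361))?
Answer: -17049563/6128369 ≈ -2.7821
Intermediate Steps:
-(-28712/(-9444) + 6031/(-23361)) = -(-28712*(-1/9444) + 6031*(-1/23361)) = -(7178/2361 - 6031/23361) = -1*17049563/6128369 = -17049563/6128369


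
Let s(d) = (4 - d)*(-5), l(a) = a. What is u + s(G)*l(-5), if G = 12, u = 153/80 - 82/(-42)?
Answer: -329507/1680 ≈ -196.14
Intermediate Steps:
u = 6493/1680 (u = 153*(1/80) - 82*(-1/42) = 153/80 + 41/21 = 6493/1680 ≈ 3.8649)
s(d) = -20 + 5*d
u + s(G)*l(-5) = 6493/1680 + (-20 + 5*12)*(-5) = 6493/1680 + (-20 + 60)*(-5) = 6493/1680 + 40*(-5) = 6493/1680 - 200 = -329507/1680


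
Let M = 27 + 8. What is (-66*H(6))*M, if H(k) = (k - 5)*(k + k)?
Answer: -27720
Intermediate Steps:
H(k) = 2*k*(-5 + k) (H(k) = (-5 + k)*(2*k) = 2*k*(-5 + k))
M = 35
(-66*H(6))*M = -132*6*(-5 + 6)*35 = -132*6*35 = -66*12*35 = -792*35 = -27720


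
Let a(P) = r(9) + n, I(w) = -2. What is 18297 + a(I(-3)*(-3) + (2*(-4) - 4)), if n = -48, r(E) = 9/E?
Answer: 18250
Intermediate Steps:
a(P) = -47 (a(P) = 9/9 - 48 = 9*(1/9) - 48 = 1 - 48 = -47)
18297 + a(I(-3)*(-3) + (2*(-4) - 4)) = 18297 - 47 = 18250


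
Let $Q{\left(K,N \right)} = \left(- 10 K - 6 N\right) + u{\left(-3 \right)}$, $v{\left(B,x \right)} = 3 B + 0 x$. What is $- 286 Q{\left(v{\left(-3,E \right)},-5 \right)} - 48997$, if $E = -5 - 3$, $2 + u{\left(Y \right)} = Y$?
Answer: $-81887$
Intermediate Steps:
$u{\left(Y \right)} = -2 + Y$
$E = -8$ ($E = -5 - 3 = -8$)
$v{\left(B,x \right)} = 3 B$ ($v{\left(B,x \right)} = 3 B + 0 = 3 B$)
$Q{\left(K,N \right)} = -5 - 10 K - 6 N$ ($Q{\left(K,N \right)} = \left(- 10 K - 6 N\right) - 5 = -5 - 10 K - 6 N$)
$- 286 Q{\left(v{\left(-3,E \right)},-5 \right)} - 48997 = - 286 \left(-5 - 10 \cdot 3 \left(-3\right) - -30\right) - 48997 = - 286 \left(-5 - -90 + 30\right) - 48997 = - 286 \left(-5 + 90 + 30\right) - 48997 = \left(-286\right) 115 - 48997 = -32890 - 48997 = -81887$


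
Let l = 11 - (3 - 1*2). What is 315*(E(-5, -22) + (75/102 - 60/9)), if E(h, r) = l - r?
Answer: 279195/34 ≈ 8211.6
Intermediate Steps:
l = 10 (l = 11 - (3 - 2) = 11 - 1*1 = 11 - 1 = 10)
E(h, r) = 10 - r
315*(E(-5, -22) + (75/102 - 60/9)) = 315*((10 - 1*(-22)) + (75/102 - 60/9)) = 315*((10 + 22) + (75*(1/102) - 60*1/9)) = 315*(32 + (25/34 - 20/3)) = 315*(32 - 605/102) = 315*(2659/102) = 279195/34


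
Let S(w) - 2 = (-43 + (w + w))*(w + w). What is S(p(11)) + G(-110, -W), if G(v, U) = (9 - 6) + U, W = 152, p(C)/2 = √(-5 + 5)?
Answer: -147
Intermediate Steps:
p(C) = 0 (p(C) = 2*√(-5 + 5) = 2*√0 = 2*0 = 0)
S(w) = 2 + 2*w*(-43 + 2*w) (S(w) = 2 + (-43 + (w + w))*(w + w) = 2 + (-43 + 2*w)*(2*w) = 2 + 2*w*(-43 + 2*w))
G(v, U) = 3 + U
S(p(11)) + G(-110, -W) = (2 - 86*0 + 4*0²) + (3 - 1*152) = (2 + 0 + 4*0) + (3 - 152) = (2 + 0 + 0) - 149 = 2 - 149 = -147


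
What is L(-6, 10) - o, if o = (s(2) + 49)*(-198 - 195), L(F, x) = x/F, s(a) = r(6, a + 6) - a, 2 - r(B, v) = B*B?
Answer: 15322/3 ≈ 5107.3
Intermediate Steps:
r(B, v) = 2 - B² (r(B, v) = 2 - B*B = 2 - B²)
s(a) = -34 - a (s(a) = (2 - 1*6²) - a = (2 - 1*36) - a = (2 - 36) - a = -34 - a)
o = -5109 (o = ((-34 - 1*2) + 49)*(-198 - 195) = ((-34 - 2) + 49)*(-393) = (-36 + 49)*(-393) = 13*(-393) = -5109)
L(-6, 10) - o = 10/(-6) - 1*(-5109) = 10*(-⅙) + 5109 = -5/3 + 5109 = 15322/3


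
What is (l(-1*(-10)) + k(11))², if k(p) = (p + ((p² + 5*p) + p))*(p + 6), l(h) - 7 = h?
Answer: 11444689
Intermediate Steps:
l(h) = 7 + h
k(p) = (6 + p)*(p² + 7*p) (k(p) = (p + (p² + 6*p))*(6 + p) = (p² + 7*p)*(6 + p) = (6 + p)*(p² + 7*p))
(l(-1*(-10)) + k(11))² = ((7 - 1*(-10)) + 11*(42 + 11² + 13*11))² = ((7 + 10) + 11*(42 + 121 + 143))² = (17 + 11*306)² = (17 + 3366)² = 3383² = 11444689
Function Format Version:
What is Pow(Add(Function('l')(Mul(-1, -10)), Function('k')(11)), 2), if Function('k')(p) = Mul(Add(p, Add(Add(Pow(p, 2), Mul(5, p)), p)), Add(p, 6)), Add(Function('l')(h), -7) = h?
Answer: 11444689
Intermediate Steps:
Function('l')(h) = Add(7, h)
Function('k')(p) = Mul(Add(6, p), Add(Pow(p, 2), Mul(7, p))) (Function('k')(p) = Mul(Add(p, Add(Pow(p, 2), Mul(6, p))), Add(6, p)) = Mul(Add(Pow(p, 2), Mul(7, p)), Add(6, p)) = Mul(Add(6, p), Add(Pow(p, 2), Mul(7, p))))
Pow(Add(Function('l')(Mul(-1, -10)), Function('k')(11)), 2) = Pow(Add(Add(7, Mul(-1, -10)), Mul(11, Add(42, Pow(11, 2), Mul(13, 11)))), 2) = Pow(Add(Add(7, 10), Mul(11, Add(42, 121, 143))), 2) = Pow(Add(17, Mul(11, 306)), 2) = Pow(Add(17, 3366), 2) = Pow(3383, 2) = 11444689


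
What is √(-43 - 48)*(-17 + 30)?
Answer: 13*I*√91 ≈ 124.01*I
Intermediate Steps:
√(-43 - 48)*(-17 + 30) = √(-91)*13 = (I*√91)*13 = 13*I*√91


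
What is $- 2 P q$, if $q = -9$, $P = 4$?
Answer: $72$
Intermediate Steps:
$- 2 P q = \left(-2\right) 4 \left(-9\right) = \left(-8\right) \left(-9\right) = 72$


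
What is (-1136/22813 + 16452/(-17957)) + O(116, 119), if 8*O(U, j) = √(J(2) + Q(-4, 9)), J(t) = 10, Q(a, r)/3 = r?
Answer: -395718628/409653041 + √37/8 ≈ -0.20564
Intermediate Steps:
Q(a, r) = 3*r
O(U, j) = √37/8 (O(U, j) = √(10 + 3*9)/8 = √(10 + 27)/8 = √37/8)
(-1136/22813 + 16452/(-17957)) + O(116, 119) = (-1136/22813 + 16452/(-17957)) + √37/8 = (-1136*1/22813 + 16452*(-1/17957)) + √37/8 = (-1136/22813 - 16452/17957) + √37/8 = -395718628/409653041 + √37/8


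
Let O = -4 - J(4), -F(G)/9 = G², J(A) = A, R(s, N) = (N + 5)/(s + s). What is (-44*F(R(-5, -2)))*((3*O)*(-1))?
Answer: 21384/25 ≈ 855.36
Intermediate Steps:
R(s, N) = (5 + N)/(2*s) (R(s, N) = (5 + N)/((2*s)) = (5 + N)*(1/(2*s)) = (5 + N)/(2*s))
F(G) = -9*G²
O = -8 (O = -4 - 1*4 = -4 - 4 = -8)
(-44*F(R(-5, -2)))*((3*O)*(-1)) = (-(-396)*((½)*(5 - 2)/(-5))²)*((3*(-8))*(-1)) = (-(-396)*((½)*(-⅕)*3)²)*(-24*(-1)) = -(-396)*(-3/10)²*24 = -(-396)*9/100*24 = -44*(-81/100)*24 = (891/25)*24 = 21384/25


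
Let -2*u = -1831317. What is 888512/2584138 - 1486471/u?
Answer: -3027672631846/2366187924873 ≈ -1.2796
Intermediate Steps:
u = 1831317/2 (u = -1/2*(-1831317) = 1831317/2 ≈ 9.1566e+5)
888512/2584138 - 1486471/u = 888512/2584138 - 1486471/1831317/2 = 888512*(1/2584138) - 1486471*2/1831317 = 444256/1292069 - 2972942/1831317 = -3027672631846/2366187924873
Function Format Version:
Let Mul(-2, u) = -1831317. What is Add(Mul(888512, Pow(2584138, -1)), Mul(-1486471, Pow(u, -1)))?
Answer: Rational(-3027672631846, 2366187924873) ≈ -1.2796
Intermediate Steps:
u = Rational(1831317, 2) (u = Mul(Rational(-1, 2), -1831317) = Rational(1831317, 2) ≈ 9.1566e+5)
Add(Mul(888512, Pow(2584138, -1)), Mul(-1486471, Pow(u, -1))) = Add(Mul(888512, Pow(2584138, -1)), Mul(-1486471, Pow(Rational(1831317, 2), -1))) = Add(Mul(888512, Rational(1, 2584138)), Mul(-1486471, Rational(2, 1831317))) = Add(Rational(444256, 1292069), Rational(-2972942, 1831317)) = Rational(-3027672631846, 2366187924873)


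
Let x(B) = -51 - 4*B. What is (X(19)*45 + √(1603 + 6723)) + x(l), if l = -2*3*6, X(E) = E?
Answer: 948 + √8326 ≈ 1039.2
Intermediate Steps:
l = -36 (l = -6*6 = -36)
(X(19)*45 + √(1603 + 6723)) + x(l) = (19*45 + √(1603 + 6723)) + (-51 - 4*(-36)) = (855 + √8326) + (-51 + 144) = (855 + √8326) + 93 = 948 + √8326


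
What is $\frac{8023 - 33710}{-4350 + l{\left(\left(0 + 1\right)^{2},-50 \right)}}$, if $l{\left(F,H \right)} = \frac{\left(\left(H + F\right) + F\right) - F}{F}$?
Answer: $\frac{25687}{4399} \approx 5.8393$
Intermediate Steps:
$l{\left(F,H \right)} = \frac{F + H}{F}$ ($l{\left(F,H \right)} = \frac{\left(\left(F + H\right) + F\right) - F}{F} = \frac{\left(H + 2 F\right) - F}{F} = \frac{F + H}{F}$)
$\frac{8023 - 33710}{-4350 + l{\left(\left(0 + 1\right)^{2},-50 \right)}} = \frac{8023 - 33710}{-4350 + \frac{\left(0 + 1\right)^{2} - 50}{\left(0 + 1\right)^{2}}} = - \frac{25687}{-4350 + \frac{1^{2} - 50}{1^{2}}} = - \frac{25687}{-4350 + \frac{1 - 50}{1}} = - \frac{25687}{-4350 + 1 \left(-49\right)} = - \frac{25687}{-4350 - 49} = - \frac{25687}{-4399} = \left(-25687\right) \left(- \frac{1}{4399}\right) = \frac{25687}{4399}$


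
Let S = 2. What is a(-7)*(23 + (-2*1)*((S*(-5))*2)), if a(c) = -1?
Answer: -63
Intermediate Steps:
a(-7)*(23 + (-2*1)*((S*(-5))*2)) = -(23 + (-2*1)*((2*(-5))*2)) = -(23 - (-20)*2) = -(23 - 2*(-20)) = -(23 + 40) = -1*63 = -63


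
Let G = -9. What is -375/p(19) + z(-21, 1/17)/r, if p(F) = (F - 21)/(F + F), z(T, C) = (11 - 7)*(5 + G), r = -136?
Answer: 121127/17 ≈ 7125.1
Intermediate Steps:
z(T, C) = -16 (z(T, C) = (11 - 7)*(5 - 9) = 4*(-4) = -16)
p(F) = (-21 + F)/(2*F) (p(F) = (-21 + F)/((2*F)) = (-21 + F)*(1/(2*F)) = (-21 + F)/(2*F))
-375/p(19) + z(-21, 1/17)/r = -375*38/(-21 + 19) - 16/(-136) = -375/((½)*(1/19)*(-2)) - 16*(-1/136) = -375/(-1/19) + 2/17 = -375*(-19) + 2/17 = 7125 + 2/17 = 121127/17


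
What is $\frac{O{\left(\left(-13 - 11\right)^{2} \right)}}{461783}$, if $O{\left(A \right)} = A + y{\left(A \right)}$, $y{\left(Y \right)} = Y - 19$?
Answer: $\frac{1133}{461783} \approx 0.0024535$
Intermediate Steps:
$y{\left(Y \right)} = -19 + Y$
$O{\left(A \right)} = -19 + 2 A$ ($O{\left(A \right)} = A + \left(-19 + A\right) = -19 + 2 A$)
$\frac{O{\left(\left(-13 - 11\right)^{2} \right)}}{461783} = \frac{-19 + 2 \left(-13 - 11\right)^{2}}{461783} = \left(-19 + 2 \left(-24\right)^{2}\right) \frac{1}{461783} = \left(-19 + 2 \cdot 576\right) \frac{1}{461783} = \left(-19 + 1152\right) \frac{1}{461783} = 1133 \cdot \frac{1}{461783} = \frac{1133}{461783}$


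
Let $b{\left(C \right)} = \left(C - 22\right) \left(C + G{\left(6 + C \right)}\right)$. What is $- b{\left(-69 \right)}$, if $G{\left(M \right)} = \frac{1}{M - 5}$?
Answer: $- \frac{427063}{68} \approx -6280.3$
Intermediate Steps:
$G{\left(M \right)} = \frac{1}{-5 + M}$
$b{\left(C \right)} = \left(-22 + C\right) \left(C + \frac{1}{1 + C}\right)$ ($b{\left(C \right)} = \left(C - 22\right) \left(C + \frac{1}{-5 + \left(6 + C\right)}\right) = \left(-22 + C\right) \left(C + \frac{1}{1 + C}\right)$)
$- b{\left(-69 \right)} = - \frac{-22 - 69 - 69 \left(1 - 69\right) \left(-22 - 69\right)}{1 - 69} = - \frac{-22 - 69 - \left(-4692\right) \left(-91\right)}{-68} = - \frac{\left(-1\right) \left(-22 - 69 - 426972\right)}{68} = - \frac{\left(-1\right) \left(-427063\right)}{68} = \left(-1\right) \frac{427063}{68} = - \frac{427063}{68}$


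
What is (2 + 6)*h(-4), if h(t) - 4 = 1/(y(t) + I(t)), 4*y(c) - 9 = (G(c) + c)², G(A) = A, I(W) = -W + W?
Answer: 2368/73 ≈ 32.438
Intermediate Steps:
I(W) = 0
y(c) = 9/4 + c² (y(c) = 9/4 + (c + c)²/4 = 9/4 + (2*c)²/4 = 9/4 + (4*c²)/4 = 9/4 + c²)
h(t) = 4 + 1/(9/4 + t²) (h(t) = 4 + 1/((9/4 + t²) + 0) = 4 + 1/(9/4 + t²))
(2 + 6)*h(-4) = (2 + 6)*(8*(5 + 2*(-4)²)/(9 + 4*(-4)²)) = 8*(8*(5 + 2*16)/(9 + 4*16)) = 8*(8*(5 + 32)/(9 + 64)) = 8*(8*37/73) = 8*(8*(1/73)*37) = 8*(296/73) = 2368/73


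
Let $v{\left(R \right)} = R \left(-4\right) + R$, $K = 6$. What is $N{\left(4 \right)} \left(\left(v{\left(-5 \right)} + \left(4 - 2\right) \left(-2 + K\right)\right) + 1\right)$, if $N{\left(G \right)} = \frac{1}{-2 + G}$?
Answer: $12$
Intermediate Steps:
$v{\left(R \right)} = - 3 R$ ($v{\left(R \right)} = - 4 R + R = - 3 R$)
$N{\left(4 \right)} \left(\left(v{\left(-5 \right)} + \left(4 - 2\right) \left(-2 + K\right)\right) + 1\right) = \frac{\left(\left(-3\right) \left(-5\right) + \left(4 - 2\right) \left(-2 + 6\right)\right) + 1}{-2 + 4} = \frac{\left(15 + 2 \cdot 4\right) + 1}{2} = \frac{\left(15 + 8\right) + 1}{2} = \frac{23 + 1}{2} = \frac{1}{2} \cdot 24 = 12$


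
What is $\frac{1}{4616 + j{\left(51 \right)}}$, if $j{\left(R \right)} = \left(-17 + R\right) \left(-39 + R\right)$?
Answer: $\frac{1}{5024} \approx 0.00019904$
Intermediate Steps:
$j{\left(R \right)} = \left(-39 + R\right) \left(-17 + R\right)$
$\frac{1}{4616 + j{\left(51 \right)}} = \frac{1}{4616 + \left(663 + 51^{2} - 2856\right)} = \frac{1}{4616 + \left(663 + 2601 - 2856\right)} = \frac{1}{4616 + 408} = \frac{1}{5024}$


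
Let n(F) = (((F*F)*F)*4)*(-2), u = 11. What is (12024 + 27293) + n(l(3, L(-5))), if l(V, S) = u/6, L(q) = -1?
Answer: 1060228/27 ≈ 39268.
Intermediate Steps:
l(V, S) = 11/6
n(F) = -8*F³ (n(F) = ((F²*F)*4)*(-2) = (F³*4)*(-2) = (4*F³)*(-2) = -8*F³)
(12024 + 27293) + n(l(3, L(-5))) = (12024 + 27293) - 8*(11/6)³ = 39317 - 8*1331/216 = 39317 - 1331/27 = 1060228/27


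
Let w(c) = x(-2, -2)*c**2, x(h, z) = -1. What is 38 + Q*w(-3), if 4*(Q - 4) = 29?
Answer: -253/4 ≈ -63.250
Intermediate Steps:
Q = 45/4 (Q = 4 + (1/4)*29 = 4 + 29/4 = 45/4 ≈ 11.250)
w(c) = -c**2
38 + Q*w(-3) = 38 + 45*(-1*(-3)**2)/4 = 38 + 45*(-1*9)/4 = 38 + (45/4)*(-9) = 38 - 405/4 = -253/4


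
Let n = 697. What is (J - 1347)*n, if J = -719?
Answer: -1440002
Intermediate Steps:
(J - 1347)*n = (-719 - 1347)*697 = -2066*697 = -1440002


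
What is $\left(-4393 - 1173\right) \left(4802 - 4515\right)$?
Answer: $-1597442$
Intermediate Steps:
$\left(-4393 - 1173\right) \left(4802 - 4515\right) = \left(-5566\right) 287 = -1597442$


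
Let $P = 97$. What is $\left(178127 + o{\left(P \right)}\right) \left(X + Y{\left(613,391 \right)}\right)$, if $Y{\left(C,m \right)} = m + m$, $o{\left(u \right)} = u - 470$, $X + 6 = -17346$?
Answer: $-2945383780$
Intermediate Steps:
$X = -17352$ ($X = -6 - 17346 = -17352$)
$o{\left(u \right)} = -470 + u$
$Y{\left(C,m \right)} = 2 m$
$\left(178127 + o{\left(P \right)}\right) \left(X + Y{\left(613,391 \right)}\right) = \left(178127 + \left(-470 + 97\right)\right) \left(-17352 + 2 \cdot 391\right) = \left(178127 - 373\right) \left(-17352 + 782\right) = 177754 \left(-16570\right) = -2945383780$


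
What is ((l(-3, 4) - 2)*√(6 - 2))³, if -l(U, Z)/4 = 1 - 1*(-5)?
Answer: -140608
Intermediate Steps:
l(U, Z) = -24 (l(U, Z) = -4*(1 - 1*(-5)) = -4*(1 + 5) = -4*6 = -24)
((l(-3, 4) - 2)*√(6 - 2))³ = ((-24 - 2)*√(6 - 2))³ = (-26*√4)³ = (-26*2)³ = (-52)³ = -140608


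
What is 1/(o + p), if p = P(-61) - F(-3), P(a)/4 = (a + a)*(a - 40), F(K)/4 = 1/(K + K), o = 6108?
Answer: 3/166190 ≈ 1.8052e-5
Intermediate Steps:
F(K) = 2/K (F(K) = 4/(K + K) = 4/((2*K)) = 4*(1/(2*K)) = 2/K)
P(a) = 8*a*(-40 + a) (P(a) = 4*((a + a)*(a - 40)) = 4*((2*a)*(-40 + a)) = 4*(2*a*(-40 + a)) = 8*a*(-40 + a))
p = 147866/3 (p = 8*(-61)*(-40 - 61) - 2/(-3) = 8*(-61)*(-101) - 2*(-1)/3 = 49288 - 1*(-⅔) = 49288 + ⅔ = 147866/3 ≈ 49289.)
1/(o + p) = 1/(6108 + 147866/3) = 1/(166190/3) = 3/166190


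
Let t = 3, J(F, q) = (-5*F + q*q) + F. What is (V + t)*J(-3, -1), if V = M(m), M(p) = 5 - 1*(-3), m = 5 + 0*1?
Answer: 143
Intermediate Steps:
J(F, q) = q² - 4*F (J(F, q) = (-5*F + q²) + F = (q² - 5*F) + F = q² - 4*F)
m = 5 (m = 5 + 0 = 5)
M(p) = 8 (M(p) = 5 + 3 = 8)
V = 8
(V + t)*J(-3, -1) = (8 + 3)*((-1)² - 4*(-3)) = 11*(1 + 12) = 11*13 = 143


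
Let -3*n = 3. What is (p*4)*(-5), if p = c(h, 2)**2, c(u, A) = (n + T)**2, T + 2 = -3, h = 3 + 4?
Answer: -25920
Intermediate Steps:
h = 7
T = -5 (T = -2 - 3 = -5)
n = -1 (n = -1/3*3 = -1)
c(u, A) = 36 (c(u, A) = (-1 - 5)**2 = (-6)**2 = 36)
p = 1296 (p = 36**2 = 1296)
(p*4)*(-5) = (1296*4)*(-5) = 5184*(-5) = -25920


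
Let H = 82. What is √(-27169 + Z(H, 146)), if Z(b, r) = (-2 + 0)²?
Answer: I*√27165 ≈ 164.82*I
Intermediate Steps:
Z(b, r) = 4 (Z(b, r) = (-2)² = 4)
√(-27169 + Z(H, 146)) = √(-27169 + 4) = √(-27165) = I*√27165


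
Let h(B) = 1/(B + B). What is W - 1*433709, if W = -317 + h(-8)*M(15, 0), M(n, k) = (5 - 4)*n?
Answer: -6944431/16 ≈ -4.3403e+5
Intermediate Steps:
M(n, k) = n (M(n, k) = 1*n = n)
h(B) = 1/(2*B)
W = -5087/16 (W = -317 + ((½)/(-8))*15 = -317 + ((½)*(-⅛))*15 = -317 - 1/16*15 = -317 - 15/16 = -5087/16 ≈ -317.94)
W - 1*433709 = -5087/16 - 1*433709 = -5087/16 - 433709 = -6944431/16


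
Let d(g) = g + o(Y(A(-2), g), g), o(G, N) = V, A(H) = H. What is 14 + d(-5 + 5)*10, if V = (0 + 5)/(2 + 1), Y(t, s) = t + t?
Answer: 92/3 ≈ 30.667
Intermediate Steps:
Y(t, s) = 2*t
V = 5/3 ≈ 1.6667
o(G, N) = 5/3
d(g) = 5/3 + g (d(g) = g + 5/3 = 5/3 + g)
14 + d(-5 + 5)*10 = 14 + (5/3 + (-5 + 5))*10 = 14 + (5/3 + 0)*10 = 14 + (5/3)*10 = 14 + 50/3 = 92/3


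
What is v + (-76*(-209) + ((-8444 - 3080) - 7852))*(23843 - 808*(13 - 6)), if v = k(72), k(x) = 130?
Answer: -63508874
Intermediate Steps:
v = 130
v + (-76*(-209) + ((-8444 - 3080) - 7852))*(23843 - 808*(13 - 6)) = 130 + (-76*(-209) + ((-8444 - 3080) - 7852))*(23843 - 808*(13 - 6)) = 130 + (15884 + (-11524 - 7852))*(23843 - 808*7) = 130 + (15884 - 19376)*(23843 - 5656) = 130 - 3492*18187 = 130 - 63509004 = -63508874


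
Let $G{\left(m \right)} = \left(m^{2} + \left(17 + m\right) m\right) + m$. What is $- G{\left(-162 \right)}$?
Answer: $-49572$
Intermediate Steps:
$G{\left(m \right)} = m + m^{2} + m \left(17 + m\right)$ ($G{\left(m \right)} = \left(m^{2} + m \left(17 + m\right)\right) + m = m + m^{2} + m \left(17 + m\right)$)
$- G{\left(-162 \right)} = - 2 \left(-162\right) \left(9 - 162\right) = - 2 \left(-162\right) \left(-153\right) = \left(-1\right) 49572 = -49572$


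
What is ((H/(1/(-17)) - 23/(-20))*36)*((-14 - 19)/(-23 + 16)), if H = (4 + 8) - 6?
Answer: -599049/35 ≈ -17116.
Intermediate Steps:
H = 6 (H = 12 - 6 = 6)
((H/(1/(-17)) - 23/(-20))*36)*((-14 - 19)/(-23 + 16)) = ((6/(1/(-17)) - 23/(-20))*36)*((-14 - 19)/(-23 + 16)) = ((6/(-1/17) - 23*(-1/20))*36)*(-33/(-7)) = ((6*(-17) + 23/20)*36)*(-33*(-1/7)) = ((-102 + 23/20)*36)*(33/7) = -2017/20*36*(33/7) = -18153/5*33/7 = -599049/35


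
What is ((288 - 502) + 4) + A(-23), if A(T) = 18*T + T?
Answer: -647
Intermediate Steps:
A(T) = 19*T
((288 - 502) + 4) + A(-23) = ((288 - 502) + 4) + 19*(-23) = (-214 + 4) - 437 = -210 - 437 = -647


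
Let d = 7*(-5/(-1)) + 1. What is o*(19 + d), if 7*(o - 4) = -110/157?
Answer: 235730/1099 ≈ 214.50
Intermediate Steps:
d = 36 (d = 7*(-5*(-1)) + 1 = 7*5 + 1 = 35 + 1 = 36)
o = 4286/1099 (o = 4 + (-110/157)/7 = 4 + (-110*1/157)/7 = 4 + (⅐)*(-110/157) = 4 - 110/1099 = 4286/1099 ≈ 3.8999)
o*(19 + d) = 4286*(19 + 36)/1099 = (4286/1099)*55 = 235730/1099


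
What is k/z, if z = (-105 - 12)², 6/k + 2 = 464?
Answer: 1/1054053 ≈ 9.4872e-7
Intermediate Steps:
k = 1/77 (k = 6/(-2 + 464) = 6/462 = 6*(1/462) = 1/77 ≈ 0.012987)
z = 13689 (z = (-117)² = 13689)
k/z = (1/77)/13689 = (1/77)*(1/13689) = 1/1054053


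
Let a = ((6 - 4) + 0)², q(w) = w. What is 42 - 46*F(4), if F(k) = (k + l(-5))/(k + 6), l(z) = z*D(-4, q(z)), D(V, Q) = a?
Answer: 578/5 ≈ 115.60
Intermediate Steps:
a = 4 (a = (2 + 0)² = 2² = 4)
D(V, Q) = 4
l(z) = 4*z (l(z) = z*4 = 4*z)
F(k) = (-20 + k)/(6 + k) (F(k) = (k + 4*(-5))/(k + 6) = (k - 20)/(6 + k) = (-20 + k)/(6 + k))
42 - 46*F(4) = 42 - 46*(-20 + 4)/(6 + 4) = 42 - 46*(-16)/10 = 42 - 23*(-16)/5 = 42 - 46*(-8/5) = 42 + 368/5 = 578/5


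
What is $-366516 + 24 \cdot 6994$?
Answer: $-198660$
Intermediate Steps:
$-366516 + 24 \cdot 6994 = -366516 + 167856 = -198660$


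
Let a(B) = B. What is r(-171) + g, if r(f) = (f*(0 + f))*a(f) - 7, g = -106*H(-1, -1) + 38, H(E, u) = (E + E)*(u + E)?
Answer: -5000604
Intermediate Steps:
H(E, u) = 2*E*(E + u) (H(E, u) = (2*E)*(E + u) = 2*E*(E + u))
g = -386 (g = -212*(-1)*(-1 - 1) + 38 = -212*(-1)*(-2) + 38 = -106*4 + 38 = -424 + 38 = -386)
r(f) = -7 + f³ (r(f) = (f*(0 + f))*f - 7 = (f*f)*f - 7 = f²*f - 7 = f³ - 7 = -7 + f³)
r(-171) + g = (-7 + (-171)³) - 386 = (-7 - 5000211) - 386 = -5000218 - 386 = -5000604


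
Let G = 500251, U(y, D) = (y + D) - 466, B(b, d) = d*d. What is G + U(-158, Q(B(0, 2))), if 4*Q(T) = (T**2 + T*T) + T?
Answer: 499636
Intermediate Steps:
B(b, d) = d**2
Q(T) = T**2/2 + T/4 (Q(T) = ((T**2 + T*T) + T)/4 = ((T**2 + T**2) + T)/4 = (2*T**2 + T)/4 = (T + 2*T**2)/4 = T**2/2 + T/4)
U(y, D) = -466 + D + y (U(y, D) = (D + y) - 466 = -466 + D + y)
G + U(-158, Q(B(0, 2))) = 500251 + (-466 + (1/4)*2**2*(1 + 2*2**2) - 158) = 500251 + (-466 + (1/4)*4*(1 + 2*4) - 158) = 500251 + (-466 + (1/4)*4*(1 + 8) - 158) = 500251 + (-466 + (1/4)*4*9 - 158) = 500251 + (-466 + 9 - 158) = 500251 - 615 = 499636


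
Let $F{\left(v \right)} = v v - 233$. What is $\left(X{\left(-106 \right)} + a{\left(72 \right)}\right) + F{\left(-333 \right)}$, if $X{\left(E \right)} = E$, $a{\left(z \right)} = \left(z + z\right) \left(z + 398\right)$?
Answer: $178230$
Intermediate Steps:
$a{\left(z \right)} = 2 z \left(398 + z\right)$
$F{\left(v \right)} = -233 + v^{2}$ ($F{\left(v \right)} = v^{2} - 233 = -233 + v^{2}$)
$\left(X{\left(-106 \right)} + a{\left(72 \right)}\right) + F{\left(-333 \right)} = \left(-106 + 2 \cdot 72 \left(398 + 72\right)\right) - \left(233 - \left(-333\right)^{2}\right) = \left(-106 + 2 \cdot 72 \cdot 470\right) + \left(-233 + 110889\right) = \left(-106 + 67680\right) + 110656 = 67574 + 110656 = 178230$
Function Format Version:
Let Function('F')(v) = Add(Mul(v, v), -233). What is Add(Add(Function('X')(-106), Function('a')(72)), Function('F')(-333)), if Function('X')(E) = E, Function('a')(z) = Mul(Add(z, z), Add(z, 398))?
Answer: 178230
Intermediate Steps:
Function('a')(z) = Mul(2, z, Add(398, z)) (Function('a')(z) = Mul(Mul(2, z), Add(398, z)) = Mul(2, z, Add(398, z)))
Function('F')(v) = Add(-233, Pow(v, 2)) (Function('F')(v) = Add(Pow(v, 2), -233) = Add(-233, Pow(v, 2)))
Add(Add(Function('X')(-106), Function('a')(72)), Function('F')(-333)) = Add(Add(-106, Mul(2, 72, Add(398, 72))), Add(-233, Pow(-333, 2))) = Add(Add(-106, Mul(2, 72, 470)), Add(-233, 110889)) = Add(Add(-106, 67680), 110656) = Add(67574, 110656) = 178230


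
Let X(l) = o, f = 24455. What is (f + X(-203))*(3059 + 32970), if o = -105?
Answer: 877306150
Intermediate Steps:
X(l) = -105
(f + X(-203))*(3059 + 32970) = (24455 - 105)*(3059 + 32970) = 24350*36029 = 877306150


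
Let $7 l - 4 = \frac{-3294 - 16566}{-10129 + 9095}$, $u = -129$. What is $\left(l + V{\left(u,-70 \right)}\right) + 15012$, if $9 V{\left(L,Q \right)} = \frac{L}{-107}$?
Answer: $\frac{2491918909}{165957} \approx 15015.0$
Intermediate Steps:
$l = \frac{1714}{517}$ ($l = \frac{4}{7} + \frac{\left(-3294 - 16566\right) \frac{1}{-10129 + 9095}}{7} = \frac{4}{7} + \frac{\left(-19860\right) \frac{1}{-1034}}{7} = \frac{4}{7} + \frac{\left(-19860\right) \left(- \frac{1}{1034}\right)}{7} = \frac{4}{7} + \frac{1}{7} \cdot \frac{9930}{517} = \frac{4}{7} + \frac{9930}{3619} = \frac{1714}{517} \approx 3.3153$)
$V{\left(L,Q \right)} = - \frac{L}{963}$ ($V{\left(L,Q \right)} = \frac{L \frac{1}{-107}}{9} = \frac{L \left(- \frac{1}{107}\right)}{9} = \frac{\left(- \frac{1}{107}\right) L}{9} = - \frac{L}{963}$)
$\left(l + V{\left(u,-70 \right)}\right) + 15012 = \left(\frac{1714}{517} - - \frac{43}{321}\right) + 15012 = \left(\frac{1714}{517} + \frac{43}{321}\right) + 15012 = \frac{572425}{165957} + 15012 = \frac{2491918909}{165957}$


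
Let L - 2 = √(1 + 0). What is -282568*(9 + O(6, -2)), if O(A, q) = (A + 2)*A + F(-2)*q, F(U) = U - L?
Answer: -18932056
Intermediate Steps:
L = 3 (L = 2 + √(1 + 0) = 2 + √1 = 2 + 1 = 3)
F(U) = -3 + U (F(U) = U - 1*3 = U - 3 = -3 + U)
O(A, q) = -5*q + A*(2 + A) (O(A, q) = (A + 2)*A + (-3 - 2)*q = (2 + A)*A - 5*q = A*(2 + A) - 5*q = -5*q + A*(2 + A))
-282568*(9 + O(6, -2)) = -282568*(9 + (6² - 5*(-2) + 2*6)) = -282568*(9 + (36 + 10 + 12)) = -282568*(9 + 58) = -282568*67 = -18932056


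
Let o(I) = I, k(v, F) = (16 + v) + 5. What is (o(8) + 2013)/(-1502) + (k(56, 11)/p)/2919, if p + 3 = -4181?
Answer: -1763055905/1310290728 ≈ -1.3455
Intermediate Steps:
p = -4184 (p = -3 - 4181 = -4184)
k(v, F) = 21 + v
(o(8) + 2013)/(-1502) + (k(56, 11)/p)/2919 = (8 + 2013)/(-1502) + ((21 + 56)/(-4184))/2919 = 2021*(-1/1502) + (77*(-1/4184))*(1/2919) = -2021/1502 - 77/4184*1/2919 = -2021/1502 - 11/1744728 = -1763055905/1310290728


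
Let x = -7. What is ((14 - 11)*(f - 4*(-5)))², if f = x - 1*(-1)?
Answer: 1764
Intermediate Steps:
f = -6 (f = -7 - 1*(-1) = -7 + 1 = -6)
((14 - 11)*(f - 4*(-5)))² = ((14 - 11)*(-6 - 4*(-5)))² = (3*(-6 + 20))² = (3*14)² = 42² = 1764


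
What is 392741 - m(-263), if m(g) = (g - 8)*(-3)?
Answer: 391928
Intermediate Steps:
m(g) = 24 - 3*g (m(g) = (-8 + g)*(-3) = 24 - 3*g)
392741 - m(-263) = 392741 - (24 - 3*(-263)) = 392741 - (24 + 789) = 392741 - 1*813 = 392741 - 813 = 391928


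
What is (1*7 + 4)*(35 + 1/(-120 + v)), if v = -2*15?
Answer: 57739/150 ≈ 384.93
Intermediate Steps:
v = -30
(1*7 + 4)*(35 + 1/(-120 + v)) = (1*7 + 4)*(35 + 1/(-120 - 30)) = (7 + 4)*(35 + 1/(-150)) = 11*(35 - 1/150) = 11*(5249/150) = 57739/150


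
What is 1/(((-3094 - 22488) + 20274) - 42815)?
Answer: -1/48123 ≈ -2.0780e-5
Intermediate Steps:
1/(((-3094 - 22488) + 20274) - 42815) = 1/((-25582 + 20274) - 42815) = 1/(-5308 - 42815) = 1/(-48123) = -1/48123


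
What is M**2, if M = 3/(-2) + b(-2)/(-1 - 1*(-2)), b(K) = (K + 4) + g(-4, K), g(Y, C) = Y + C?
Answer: 121/4 ≈ 30.250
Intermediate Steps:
g(Y, C) = C + Y
b(K) = 2*K (b(K) = (K + 4) + (K - 4) = (4 + K) + (-4 + K) = 2*K)
M = -11/2 (M = 3/(-2) + (2*(-2))/(-1 - 1*(-2)) = 3*(-1/2) - 4/(-1 + 2) = -3/2 - 4/1 = -3/2 - 4*1 = -3/2 - 4 = -11/2 ≈ -5.5000)
M**2 = (-11/2)**2 = 121/4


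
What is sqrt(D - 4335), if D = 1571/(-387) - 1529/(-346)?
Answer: I*sqrt(8635444319414)/44634 ≈ 65.838*I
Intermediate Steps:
D = 48157/133902 (D = 1571*(-1/387) - 1529*(-1/346) = -1571/387 + 1529/346 = 48157/133902 ≈ 0.35964)
sqrt(D - 4335) = sqrt(48157/133902 - 4335) = sqrt(-580417013/133902) = I*sqrt(8635444319414)/44634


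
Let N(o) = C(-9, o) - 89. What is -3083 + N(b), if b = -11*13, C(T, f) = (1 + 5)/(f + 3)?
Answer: -222043/70 ≈ -3172.0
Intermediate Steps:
C(T, f) = 6/(3 + f)
b = -143
N(o) = -89 + 6/(3 + o) (N(o) = 6/(3 + o) - 89 = -89 + 6/(3 + o))
-3083 + N(b) = -3083 + (-261 - 89*(-143))/(3 - 143) = -3083 + (-261 + 12727)/(-140) = -3083 - 1/140*12466 = -3083 - 6233/70 = -222043/70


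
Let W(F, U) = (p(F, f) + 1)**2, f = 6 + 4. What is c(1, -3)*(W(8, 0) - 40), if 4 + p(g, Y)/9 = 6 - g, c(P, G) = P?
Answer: 2769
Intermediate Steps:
f = 10
p(g, Y) = 18 - 9*g (p(g, Y) = -36 + 9*(6 - g) = -36 + (54 - 9*g) = 18 - 9*g)
W(F, U) = (19 - 9*F)**2 (W(F, U) = ((18 - 9*F) + 1)**2 = (19 - 9*F)**2)
c(1, -3)*(W(8, 0) - 40) = 1*((-19 + 9*8)**2 - 40) = 1*((-19 + 72)**2 - 40) = 1*(53**2 - 40) = 1*(2809 - 40) = 1*2769 = 2769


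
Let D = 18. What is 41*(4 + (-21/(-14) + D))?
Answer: 1927/2 ≈ 963.50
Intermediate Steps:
41*(4 + (-21/(-14) + D)) = 41*(4 + (-21/(-14) + 18)) = 41*(4 + (-21*(-1/14) + 18)) = 41*(4 + (3/2 + 18)) = 41*(4 + 39/2) = 41*(47/2) = 1927/2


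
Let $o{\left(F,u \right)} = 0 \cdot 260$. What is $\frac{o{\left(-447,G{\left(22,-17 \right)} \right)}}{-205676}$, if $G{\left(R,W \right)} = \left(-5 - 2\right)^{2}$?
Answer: $0$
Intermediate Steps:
$G{\left(R,W \right)} = 49$ ($G{\left(R,W \right)} = \left(-7\right)^{2} = 49$)
$o{\left(F,u \right)} = 0$
$\frac{o{\left(-447,G{\left(22,-17 \right)} \right)}}{-205676} = \frac{0}{-205676} = 0 \left(- \frac{1}{205676}\right) = 0$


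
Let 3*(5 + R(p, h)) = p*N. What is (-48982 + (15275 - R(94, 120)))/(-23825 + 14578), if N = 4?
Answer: 101482/27741 ≈ 3.6582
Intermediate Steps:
R(p, h) = -5 + 4*p/3 (R(p, h) = -5 + (p*4)/3 = -5 + (4*p)/3 = -5 + 4*p/3)
(-48982 + (15275 - R(94, 120)))/(-23825 + 14578) = (-48982 + (15275 - (-5 + (4/3)*94)))/(-23825 + 14578) = (-48982 + (15275 - (-5 + 376/3)))/(-9247) = (-48982 + (15275 - 1*361/3))*(-1/9247) = (-48982 + (15275 - 361/3))*(-1/9247) = (-48982 + 45464/3)*(-1/9247) = -101482/3*(-1/9247) = 101482/27741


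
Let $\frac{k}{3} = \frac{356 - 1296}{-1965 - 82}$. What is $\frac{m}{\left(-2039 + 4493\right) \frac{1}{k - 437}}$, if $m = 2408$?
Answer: $- \frac{1073629676}{2511669} \approx -427.46$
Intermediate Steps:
$k = \frac{2820}{2047}$ ($k = 3 \frac{356 - 1296}{-1965 - 82} = 3 \left(- \frac{940}{-2047}\right) = 3 \left(\left(-940\right) \left(- \frac{1}{2047}\right)\right) = 3 \cdot \frac{940}{2047} = \frac{2820}{2047} \approx 1.3776$)
$\frac{m}{\left(-2039 + 4493\right) \frac{1}{k - 437}} = \frac{2408}{\left(-2039 + 4493\right) \frac{1}{\frac{2820}{2047} - 437}} = \frac{2408}{2454 \frac{1}{- \frac{891719}{2047}}} = \frac{2408}{2454 \left(- \frac{2047}{891719}\right)} = \frac{2408}{- \frac{5023338}{891719}} = 2408 \left(- \frac{891719}{5023338}\right) = - \frac{1073629676}{2511669}$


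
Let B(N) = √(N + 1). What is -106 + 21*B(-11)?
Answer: -106 + 21*I*√10 ≈ -106.0 + 66.408*I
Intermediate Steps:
B(N) = √(1 + N)
-106 + 21*B(-11) = -106 + 21*√(1 - 11) = -106 + 21*√(-10) = -106 + 21*(I*√10) = -106 + 21*I*√10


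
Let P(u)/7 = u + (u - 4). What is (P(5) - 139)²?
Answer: 9409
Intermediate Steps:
P(u) = -28 + 14*u (P(u) = 7*(u + (u - 4)) = 7*(u + (-4 + u)) = 7*(-4 + 2*u) = -28 + 14*u)
(P(5) - 139)² = ((-28 + 14*5) - 139)² = ((-28 + 70) - 139)² = (42 - 139)² = (-97)² = 9409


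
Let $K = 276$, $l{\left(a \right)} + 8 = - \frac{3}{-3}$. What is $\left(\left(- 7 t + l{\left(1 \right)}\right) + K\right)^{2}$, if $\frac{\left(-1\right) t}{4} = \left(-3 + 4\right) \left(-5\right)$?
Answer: $16641$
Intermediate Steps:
$t = 20$ ($t = - 4 \left(-3 + 4\right) \left(-5\right) = - 4 \cdot 1 \left(-5\right) = \left(-4\right) \left(-5\right) = 20$)
$l{\left(a \right)} = -7$ ($l{\left(a \right)} = -8 - \frac{3}{-3} = -8 - -1 = -8 + 1 = -7$)
$\left(\left(- 7 t + l{\left(1 \right)}\right) + K\right)^{2} = \left(\left(\left(-7\right) 20 - 7\right) + 276\right)^{2} = \left(\left(-140 - 7\right) + 276\right)^{2} = \left(-147 + 276\right)^{2} = 129^{2} = 16641$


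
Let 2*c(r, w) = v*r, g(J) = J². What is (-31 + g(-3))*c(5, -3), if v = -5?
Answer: 275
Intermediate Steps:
c(r, w) = -5*r/2 (c(r, w) = (-5*r)/2 = -5*r/2)
(-31 + g(-3))*c(5, -3) = (-31 + (-3)²)*(-5/2*5) = (-31 + 9)*(-25/2) = -22*(-25/2) = 275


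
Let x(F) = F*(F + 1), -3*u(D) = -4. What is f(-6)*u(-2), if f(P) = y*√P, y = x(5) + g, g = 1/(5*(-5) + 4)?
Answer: 2516*I*√6/63 ≈ 97.824*I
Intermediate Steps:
u(D) = 4/3 (u(D) = -⅓*(-4) = 4/3)
x(F) = F*(1 + F)
g = -1/21 (g = 1/(-25 + 4) = 1/(-21) = -1/21 ≈ -0.047619)
y = 629/21 (y = 5*(1 + 5) - 1/21 = 5*6 - 1/21 = 30 - 1/21 = 629/21 ≈ 29.952)
f(P) = 629*√P/21
f(-6)*u(-2) = (629*√(-6)/21)*(4/3) = (629*(I*√6)/21)*(4/3) = (629*I*√6/21)*(4/3) = 2516*I*√6/63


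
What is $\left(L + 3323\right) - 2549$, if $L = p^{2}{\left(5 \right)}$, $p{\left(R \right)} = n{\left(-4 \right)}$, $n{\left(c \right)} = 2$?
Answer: $778$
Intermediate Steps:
$p{\left(R \right)} = 2$
$L = 4$ ($L = 2^{2} = 4$)
$\left(L + 3323\right) - 2549 = \left(4 + 3323\right) - 2549 = 3327 - 2549 = 778$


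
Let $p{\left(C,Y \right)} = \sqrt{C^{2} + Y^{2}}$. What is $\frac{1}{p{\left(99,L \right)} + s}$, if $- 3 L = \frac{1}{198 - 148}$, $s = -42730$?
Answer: $- \frac{961425000}{41081469727499} - \frac{150 \sqrt{220522501}}{41081469727499} \approx -2.3457 \cdot 10^{-5}$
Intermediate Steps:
$L = - \frac{1}{150}$ ($L = - \frac{1}{3 \left(198 - 148\right)} = - \frac{1}{3 \cdot 50} = \left(- \frac{1}{3}\right) \frac{1}{50} = - \frac{1}{150} \approx -0.0066667$)
$\frac{1}{p{\left(99,L \right)} + s} = \frac{1}{\sqrt{99^{2} + \left(- \frac{1}{150}\right)^{2}} - 42730} = \frac{1}{\sqrt{9801 + \frac{1}{22500}} - 42730} = \frac{1}{\sqrt{\frac{220522501}{22500}} - 42730} = \frac{1}{\frac{\sqrt{220522501}}{150} - 42730} = \frac{1}{-42730 + \frac{\sqrt{220522501}}{150}}$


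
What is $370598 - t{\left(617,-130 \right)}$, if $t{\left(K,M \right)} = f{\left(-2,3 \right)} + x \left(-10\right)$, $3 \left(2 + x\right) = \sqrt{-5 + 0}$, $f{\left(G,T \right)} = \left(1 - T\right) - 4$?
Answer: $370584 + \frac{10 i \sqrt{5}}{3} \approx 3.7058 \cdot 10^{5} + 7.4536 i$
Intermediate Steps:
$f{\left(G,T \right)} = -3 - T$ ($f{\left(G,T \right)} = \left(1 - T\right) - 4 = -3 - T$)
$x = -2 + \frac{i \sqrt{5}}{3}$ ($x = -2 + \frac{\sqrt{-5 + 0}}{3} = -2 + \frac{\sqrt{-5}}{3} = -2 + \frac{i \sqrt{5}}{3} \approx -2.0 + 0.74536 i$)
$t{\left(K,M \right)} = 14 - \frac{10 i \sqrt{5}}{3}$ ($t{\left(K,M \right)} = \left(-3 - 3\right) + \left(-2 + \frac{i \sqrt{5}}{3}\right) \left(-10\right) = \left(-3 - 3\right) + \left(20 - \frac{10 i \sqrt{5}}{3}\right) = -6 + \left(20 - \frac{10 i \sqrt{5}}{3}\right) = 14 - \frac{10 i \sqrt{5}}{3}$)
$370598 - t{\left(617,-130 \right)} = 370598 - \left(14 - \frac{10 i \sqrt{5}}{3}\right) = 370584 + \frac{10 i \sqrt{5}}{3}$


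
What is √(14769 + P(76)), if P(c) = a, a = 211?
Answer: 2*√3745 ≈ 122.39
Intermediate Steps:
P(c) = 211
√(14769 + P(76)) = √(14769 + 211) = √14980 = 2*√3745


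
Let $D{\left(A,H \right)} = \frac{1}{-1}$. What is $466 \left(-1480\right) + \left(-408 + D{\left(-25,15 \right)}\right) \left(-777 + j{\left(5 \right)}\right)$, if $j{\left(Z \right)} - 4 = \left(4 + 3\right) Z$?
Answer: $-387838$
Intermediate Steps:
$j{\left(Z \right)} = 4 + 7 Z$ ($j{\left(Z \right)} = 4 + \left(4 + 3\right) Z = 4 + 7 Z$)
$D{\left(A,H \right)} = -1$
$466 \left(-1480\right) + \left(-408 + D{\left(-25,15 \right)}\right) \left(-777 + j{\left(5 \right)}\right) = 466 \left(-1480\right) + \left(-408 - 1\right) \left(-777 + \left(4 + 7 \cdot 5\right)\right) = -689680 - 409 \left(-777 + \left(4 + 35\right)\right) = -689680 - 409 \left(-777 + 39\right) = -689680 - -301842 = -689680 + 301842 = -387838$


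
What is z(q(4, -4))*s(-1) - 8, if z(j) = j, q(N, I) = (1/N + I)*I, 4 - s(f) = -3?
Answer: 97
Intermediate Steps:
s(f) = 7 (s(f) = 4 - 1*(-3) = 4 + 3 = 7)
q(N, I) = I*(I + 1/N) (q(N, I) = (I + 1/N)*I = I*(I + 1/N))
z(q(4, -4))*s(-1) - 8 = ((-4)**2 - 4/4)*7 - 8 = (16 - 4*1/4)*7 - 8 = (16 - 1)*7 - 8 = 15*7 - 8 = 105 - 8 = 97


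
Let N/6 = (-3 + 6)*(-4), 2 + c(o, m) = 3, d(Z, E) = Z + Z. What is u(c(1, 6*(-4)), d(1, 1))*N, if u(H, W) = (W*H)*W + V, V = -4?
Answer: 0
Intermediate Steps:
d(Z, E) = 2*Z
c(o, m) = 1 (c(o, m) = -2 + 3 = 1)
u(H, W) = -4 + H*W**2 (u(H, W) = (W*H)*W - 4 = (H*W)*W - 4 = H*W**2 - 4 = -4 + H*W**2)
N = -72 (N = 6*((-3 + 6)*(-4)) = 6*(3*(-4)) = 6*(-12) = -72)
u(c(1, 6*(-4)), d(1, 1))*N = (-4 + 1*(2*1)**2)*(-72) = (-4 + 1*2**2)*(-72) = (-4 + 1*4)*(-72) = (-4 + 4)*(-72) = 0*(-72) = 0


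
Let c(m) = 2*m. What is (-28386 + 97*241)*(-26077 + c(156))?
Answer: 129056885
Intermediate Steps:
(-28386 + 97*241)*(-26077 + c(156)) = (-28386 + 97*241)*(-26077 + 2*156) = (-28386 + 23377)*(-26077 + 312) = -5009*(-25765) = 129056885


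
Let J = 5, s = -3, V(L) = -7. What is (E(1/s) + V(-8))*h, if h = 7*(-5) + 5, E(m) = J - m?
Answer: 50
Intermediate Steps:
E(m) = 5 - m
h = -30 (h = -35 + 5 = -30)
(E(1/s) + V(-8))*h = ((5 - 1/(-3)) - 7)*(-30) = ((5 - 1*(-⅓)) - 7)*(-30) = ((5 + ⅓) - 7)*(-30) = (16/3 - 7)*(-30) = -5/3*(-30) = 50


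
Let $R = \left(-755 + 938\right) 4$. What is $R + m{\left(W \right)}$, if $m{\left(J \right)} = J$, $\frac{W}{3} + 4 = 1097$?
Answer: $4011$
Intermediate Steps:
$W = 3279$ ($W = -12 + 3 \cdot 1097 = -12 + 3291 = 3279$)
$R = 732$ ($R = 183 \cdot 4 = 732$)
$R + m{\left(W \right)} = 732 + 3279 = 4011$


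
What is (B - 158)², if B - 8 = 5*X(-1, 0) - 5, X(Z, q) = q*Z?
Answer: 24025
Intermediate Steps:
X(Z, q) = Z*q
B = 3 (B = 8 + (5*(-1*0) - 5) = 8 + (5*0 - 5) = 8 + (0 - 5) = 8 - 5 = 3)
(B - 158)² = (3 - 158)² = (-155)² = 24025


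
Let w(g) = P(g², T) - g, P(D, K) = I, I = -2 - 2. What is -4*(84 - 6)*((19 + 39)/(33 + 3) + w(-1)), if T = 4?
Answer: 1300/3 ≈ 433.33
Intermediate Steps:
I = -4
P(D, K) = -4
w(g) = -4 - g
-4*(84 - 6)*((19 + 39)/(33 + 3) + w(-1)) = -4*(84 - 6)*((19 + 39)/(33 + 3) + (-4 - 1*(-1))) = -312*(58/36 + (-4 + 1)) = -312*(58*(1/36) - 3) = -312*(29/18 - 3) = -312*(-25)/18 = -4*(-325/3) = 1300/3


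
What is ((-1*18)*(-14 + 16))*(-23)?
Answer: 828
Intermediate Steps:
((-1*18)*(-14 + 16))*(-23) = -18*2*(-23) = -36*(-23) = 828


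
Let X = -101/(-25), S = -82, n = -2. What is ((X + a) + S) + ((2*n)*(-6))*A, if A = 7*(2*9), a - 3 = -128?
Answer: 70526/25 ≈ 2821.0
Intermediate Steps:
a = -125 (a = 3 - 128 = -125)
X = 101/25 (X = -101*(-1/25) = 101/25 ≈ 4.0400)
A = 126 (A = 7*18 = 126)
((X + a) + S) + ((2*n)*(-6))*A = ((101/25 - 125) - 82) + ((2*(-2))*(-6))*126 = (-3024/25 - 82) - 4*(-6)*126 = -5074/25 + 24*126 = -5074/25 + 3024 = 70526/25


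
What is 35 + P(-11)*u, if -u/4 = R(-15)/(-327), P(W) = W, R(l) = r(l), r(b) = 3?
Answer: 3771/109 ≈ 34.596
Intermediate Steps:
R(l) = 3
u = 4/109 (u = -12/(-327) = -12*(-1)/327 = -4*(-1/109) = 4/109 ≈ 0.036697)
35 + P(-11)*u = 35 - 11*4/109 = 35 - 44/109 = 3771/109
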